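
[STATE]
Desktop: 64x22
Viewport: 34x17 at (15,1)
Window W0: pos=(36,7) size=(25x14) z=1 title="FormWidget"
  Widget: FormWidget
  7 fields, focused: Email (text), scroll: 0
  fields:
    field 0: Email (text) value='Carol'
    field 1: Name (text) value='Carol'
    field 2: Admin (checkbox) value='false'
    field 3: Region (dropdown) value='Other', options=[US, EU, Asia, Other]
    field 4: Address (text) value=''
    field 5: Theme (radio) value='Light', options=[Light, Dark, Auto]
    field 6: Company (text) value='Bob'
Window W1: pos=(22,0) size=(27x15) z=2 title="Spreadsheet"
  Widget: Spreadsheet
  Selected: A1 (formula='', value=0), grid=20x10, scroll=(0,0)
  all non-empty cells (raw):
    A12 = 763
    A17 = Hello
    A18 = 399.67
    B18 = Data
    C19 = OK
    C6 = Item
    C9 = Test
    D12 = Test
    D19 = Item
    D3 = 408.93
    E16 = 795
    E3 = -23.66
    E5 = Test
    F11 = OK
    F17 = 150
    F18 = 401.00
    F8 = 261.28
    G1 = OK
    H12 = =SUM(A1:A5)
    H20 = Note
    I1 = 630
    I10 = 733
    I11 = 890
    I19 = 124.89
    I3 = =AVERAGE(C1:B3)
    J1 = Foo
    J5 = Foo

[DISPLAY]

       ┃ Spreadsheet             ┃
       ┠─────────────────────────┨
       ┃A1:                      ┃
       ┃       A       B       C ┃
       ┃-------------------------┃
       ┃  1      [0]       0     ┃
       ┃  2        0       0     ┃
       ┃  3        0       0     ┃
       ┃  4        0       0     ┃
       ┃  5        0       0     ┃
       ┃  6        0       0Item ┃
       ┃  7        0       0     ┃
       ┃  8        0       0     ┃
       ┗━━━━━━━━━━━━━━━━━━━━━━━━━┛
                     ┃  Theme:    
                     ┃  Company:  
                     ┃            


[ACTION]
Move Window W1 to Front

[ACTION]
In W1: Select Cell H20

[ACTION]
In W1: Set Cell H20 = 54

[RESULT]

       ┃ Spreadsheet             ┃
       ┠─────────────────────────┨
       ┃H20: 54                  ┃
       ┃       A       B       C ┃
       ┃-------------------------┃
       ┃  1        0       0     ┃
       ┃  2        0       0     ┃
       ┃  3        0       0     ┃
       ┃  4        0       0     ┃
       ┃  5        0       0     ┃
       ┃  6        0       0Item ┃
       ┃  7        0       0     ┃
       ┃  8        0       0     ┃
       ┗━━━━━━━━━━━━━━━━━━━━━━━━━┛
                     ┃  Theme:    
                     ┃  Company:  
                     ┃            


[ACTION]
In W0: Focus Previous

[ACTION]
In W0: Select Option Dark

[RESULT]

       ┃ Spreadsheet             ┃
       ┠─────────────────────────┨
       ┃H20: 54                  ┃
       ┃       A       B       C ┃
       ┃-------------------------┃
       ┃  1        0       0     ┃
       ┃  2        0       0     ┃
       ┃  3        0       0     ┃
       ┃  4        0       0     ┃
       ┃  5        0       0     ┃
       ┃  6        0       0Item ┃
       ┃  7        0       0     ┃
       ┃  8        0       0     ┃
       ┗━━━━━━━━━━━━━━━━━━━━━━━━━┛
                     ┃  Theme:    
                     ┃> Company:  
                     ┃            


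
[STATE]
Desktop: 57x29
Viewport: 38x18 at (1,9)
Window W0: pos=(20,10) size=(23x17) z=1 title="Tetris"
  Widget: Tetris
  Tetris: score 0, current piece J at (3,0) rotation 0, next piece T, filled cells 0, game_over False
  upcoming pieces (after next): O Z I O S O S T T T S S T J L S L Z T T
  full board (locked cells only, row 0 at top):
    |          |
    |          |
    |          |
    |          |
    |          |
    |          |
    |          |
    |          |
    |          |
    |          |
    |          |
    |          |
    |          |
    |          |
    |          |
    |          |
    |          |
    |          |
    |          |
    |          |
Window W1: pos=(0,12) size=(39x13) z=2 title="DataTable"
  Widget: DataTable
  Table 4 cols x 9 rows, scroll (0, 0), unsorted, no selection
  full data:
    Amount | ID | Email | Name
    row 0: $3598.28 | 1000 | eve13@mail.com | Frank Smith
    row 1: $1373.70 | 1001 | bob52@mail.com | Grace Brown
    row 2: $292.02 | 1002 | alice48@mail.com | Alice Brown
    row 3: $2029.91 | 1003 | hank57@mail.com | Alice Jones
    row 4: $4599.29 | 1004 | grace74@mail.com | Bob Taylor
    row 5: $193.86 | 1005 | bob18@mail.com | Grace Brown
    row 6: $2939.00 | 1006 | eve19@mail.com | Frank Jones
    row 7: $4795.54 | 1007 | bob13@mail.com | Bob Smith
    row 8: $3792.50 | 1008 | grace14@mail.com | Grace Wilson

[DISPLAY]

                                      
                   ┏━━━━━━━━━━━━━━━━━━
                   ┃ Tetris           
━━━━━━━━━━━━━━━━━━━━━━━━━━━━━━━━━━━━━┓
 DataTable                           ┃
─────────────────────────────────────┨
Amount  │ID  │Email           │Name  ┃
────────┼────┼────────────────┼──────┃
$3598.28│1000│eve13@mail.com  │Frank ┃
$1373.70│1001│bob52@mail.com  │Grace ┃
$292.02 │1002│alice48@mail.com│Alice ┃
$2029.91│1003│hank57@mail.com │Alice ┃
$4599.29│1004│grace74@mail.com│Bob Ta┃
$193.86 │1005│bob18@mail.com  │Grace ┃
$2939.00│1006│eve19@mail.com  │Frank ┃
━━━━━━━━━━━━━━━━━━━━━━━━━━━━━━━━━━━━━┛
                   ┃          │       
                   ┗━━━━━━━━━━━━━━━━━━


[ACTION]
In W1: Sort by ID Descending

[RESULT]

                                      
                   ┏━━━━━━━━━━━━━━━━━━
                   ┃ Tetris           
━━━━━━━━━━━━━━━━━━━━━━━━━━━━━━━━━━━━━┓
 DataTable                           ┃
─────────────────────────────────────┨
Amount  │ID ▼│Email           │Name  ┃
────────┼────┼────────────────┼──────┃
$3792.50│1008│grace14@mail.com│Grace ┃
$4795.54│1007│bob13@mail.com  │Bob Sm┃
$2939.00│1006│eve19@mail.com  │Frank ┃
$193.86 │1005│bob18@mail.com  │Grace ┃
$4599.29│1004│grace74@mail.com│Bob Ta┃
$2029.91│1003│hank57@mail.com │Alice ┃
$292.02 │1002│alice48@mail.com│Alice ┃
━━━━━━━━━━━━━━━━━━━━━━━━━━━━━━━━━━━━━┛
                   ┃          │       
                   ┗━━━━━━━━━━━━━━━━━━


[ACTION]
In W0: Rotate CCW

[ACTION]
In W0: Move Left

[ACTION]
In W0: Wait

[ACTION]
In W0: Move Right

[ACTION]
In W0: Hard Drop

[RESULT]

                                      
                   ┏━━━━━━━━━━━━━━━━━━
                   ┃ Tetris           
━━━━━━━━━━━━━━━━━━━━━━━━━━━━━━━━━━━━━┓
 DataTable                           ┃
─────────────────────────────────────┨
Amount  │ID ▼│Email           │Name  ┃
────────┼────┼────────────────┼──────┃
$3792.50│1008│grace14@mail.com│Grace ┃
$4795.54│1007│bob13@mail.com  │Bob Sm┃
$2939.00│1006│eve19@mail.com  │Frank ┃
$193.86 │1005│bob18@mail.com  │Grace ┃
$4599.29│1004│grace74@mail.com│Bob Ta┃
$2029.91│1003│hank57@mail.com │Alice ┃
$292.02 │1002│alice48@mail.com│Alice ┃
━━━━━━━━━━━━━━━━━━━━━━━━━━━━━━━━━━━━━┛
                   ┃   ██     │       
                   ┗━━━━━━━━━━━━━━━━━━


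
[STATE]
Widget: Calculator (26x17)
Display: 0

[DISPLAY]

                         0
┌───┬───┬───┬───┐         
│ 7 │ 8 │ 9 │ ÷ │         
├───┼───┼───┼───┤         
│ 4 │ 5 │ 6 │ × │         
├───┼───┼───┼───┤         
│ 1 │ 2 │ 3 │ - │         
├───┼───┼───┼───┤         
│ 0 │ . │ = │ + │         
├───┼───┼───┼───┤         
│ C │ MC│ MR│ M+│         
└───┴───┴───┴───┘         
                          
                          
                          
                          
                          


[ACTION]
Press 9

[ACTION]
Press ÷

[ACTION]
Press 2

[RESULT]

                         2
┌───┬───┬───┬───┐         
│ 7 │ 8 │ 9 │ ÷ │         
├───┼───┼───┼───┤         
│ 4 │ 5 │ 6 │ × │         
├───┼───┼───┼───┤         
│ 1 │ 2 │ 3 │ - │         
├───┼───┼───┼───┤         
│ 0 │ . │ = │ + │         
├───┼───┼───┼───┤         
│ C │ MC│ MR│ M+│         
└───┴───┴───┴───┘         
                          
                          
                          
                          
                          


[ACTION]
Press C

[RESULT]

                         0
┌───┬───┬───┬───┐         
│ 7 │ 8 │ 9 │ ÷ │         
├───┼───┼───┼───┤         
│ 4 │ 5 │ 6 │ × │         
├───┼───┼───┼───┤         
│ 1 │ 2 │ 3 │ - │         
├───┼───┼───┼───┤         
│ 0 │ . │ = │ + │         
├───┼───┼───┼───┤         
│ C │ MC│ MR│ M+│         
└───┴───┴───┴───┘         
                          
                          
                          
                          
                          


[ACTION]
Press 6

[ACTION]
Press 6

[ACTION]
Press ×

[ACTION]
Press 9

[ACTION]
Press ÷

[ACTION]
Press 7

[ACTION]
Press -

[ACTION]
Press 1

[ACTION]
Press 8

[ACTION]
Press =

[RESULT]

               66.85714286
┌───┬───┬───┬───┐         
│ 7 │ 8 │ 9 │ ÷ │         
├───┼───┼───┼───┤         
│ 4 │ 5 │ 6 │ × │         
├───┼───┼───┼───┤         
│ 1 │ 2 │ 3 │ - │         
├───┼───┼───┼───┤         
│ 0 │ . │ = │ + │         
├───┼───┼───┼───┤         
│ C │ MC│ MR│ M+│         
└───┴───┴───┴───┘         
                          
                          
                          
                          
                          


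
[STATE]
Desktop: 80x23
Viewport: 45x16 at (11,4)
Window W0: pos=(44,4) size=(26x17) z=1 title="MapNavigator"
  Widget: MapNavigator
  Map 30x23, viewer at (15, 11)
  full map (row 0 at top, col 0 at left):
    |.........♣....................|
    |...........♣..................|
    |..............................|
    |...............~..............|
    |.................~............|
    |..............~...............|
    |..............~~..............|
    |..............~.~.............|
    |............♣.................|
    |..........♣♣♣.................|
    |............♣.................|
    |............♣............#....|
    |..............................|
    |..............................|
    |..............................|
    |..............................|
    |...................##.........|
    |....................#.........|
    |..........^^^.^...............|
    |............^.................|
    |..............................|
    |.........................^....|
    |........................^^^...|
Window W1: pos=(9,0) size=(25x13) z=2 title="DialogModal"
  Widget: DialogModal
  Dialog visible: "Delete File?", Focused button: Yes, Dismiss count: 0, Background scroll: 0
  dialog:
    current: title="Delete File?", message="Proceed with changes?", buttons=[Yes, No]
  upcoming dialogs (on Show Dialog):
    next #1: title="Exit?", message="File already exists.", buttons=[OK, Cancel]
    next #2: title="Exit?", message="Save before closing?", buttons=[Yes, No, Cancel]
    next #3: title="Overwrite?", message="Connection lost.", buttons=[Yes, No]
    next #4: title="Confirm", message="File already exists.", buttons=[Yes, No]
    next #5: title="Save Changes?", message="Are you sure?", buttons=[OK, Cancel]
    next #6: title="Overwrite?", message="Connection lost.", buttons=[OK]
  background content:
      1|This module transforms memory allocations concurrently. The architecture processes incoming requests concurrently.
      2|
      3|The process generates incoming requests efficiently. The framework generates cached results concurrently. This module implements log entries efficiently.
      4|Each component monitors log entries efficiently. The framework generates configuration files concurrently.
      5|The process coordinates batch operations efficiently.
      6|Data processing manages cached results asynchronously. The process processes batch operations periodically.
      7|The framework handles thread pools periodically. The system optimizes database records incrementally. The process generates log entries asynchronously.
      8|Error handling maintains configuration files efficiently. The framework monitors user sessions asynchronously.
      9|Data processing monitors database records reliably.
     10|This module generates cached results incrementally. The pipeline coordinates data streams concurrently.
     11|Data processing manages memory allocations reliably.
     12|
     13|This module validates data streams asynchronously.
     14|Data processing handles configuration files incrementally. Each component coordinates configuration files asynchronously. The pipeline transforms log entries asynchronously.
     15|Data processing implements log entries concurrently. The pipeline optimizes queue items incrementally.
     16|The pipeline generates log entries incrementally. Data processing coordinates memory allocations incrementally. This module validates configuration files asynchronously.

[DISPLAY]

                      ┃          ┏━━━━━━━━━━━
h┌─────────────────┐ i┃          ┃ MapNavigat
a│   Delete File?  │rs┃          ┠───────────
h│Proceed with chan│es┃          ┃...........
a│    [Yes]  No    │es┃          ┃...........
h└─────────────────┘ t┃          ┃...........
rror handling maintain┃          ┃.........♣.
ata processing monitor┃          ┃.......♣♣♣.
━━━━━━━━━━━━━━━━━━━━━━┛          ┃.........♣.
                                 ┃.........♣.
                                 ┃...........
                                 ┃...........
                                 ┃...........
                                 ┃...........
                                 ┃...........
                                 ┃...........


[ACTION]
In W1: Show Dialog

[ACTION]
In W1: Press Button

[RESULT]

                      ┃          ┏━━━━━━━━━━━
he process generates i┃          ┃ MapNavigat
ach component monitors┃          ┠───────────
he process coordinates┃          ┃...........
ata processing manages┃          ┃...........
he framework handles t┃          ┃...........
rror handling maintain┃          ┃.........♣.
ata processing monitor┃          ┃.......♣♣♣.
━━━━━━━━━━━━━━━━━━━━━━┛          ┃.........♣.
                                 ┃.........♣.
                                 ┃...........
                                 ┃...........
                                 ┃...........
                                 ┃...........
                                 ┃...........
                                 ┃...........


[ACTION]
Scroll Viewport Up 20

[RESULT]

━━━━━━━━━━━━━━━━━━━━━━┓                      
DialogModal           ┃                      
──────────────────────┨                      
his module transforms ┃                      
                      ┃          ┏━━━━━━━━━━━
he process generates i┃          ┃ MapNavigat
ach component monitors┃          ┠───────────
he process coordinates┃          ┃...........
ata processing manages┃          ┃...........
he framework handles t┃          ┃...........
rror handling maintain┃          ┃.........♣.
ata processing monitor┃          ┃.......♣♣♣.
━━━━━━━━━━━━━━━━━━━━━━┛          ┃.........♣.
                                 ┃.........♣.
                                 ┃...........
                                 ┃...........


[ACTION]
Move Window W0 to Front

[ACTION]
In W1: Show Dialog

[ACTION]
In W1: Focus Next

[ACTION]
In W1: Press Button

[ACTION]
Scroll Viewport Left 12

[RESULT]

         ┏━━━━━━━━━━━━━━━━━━━━━━━┓           
         ┃ DialogModal           ┃           
         ┠───────────────────────┨           
         ┃This module transforms ┃           
         ┃                       ┃          ┏
         ┃The process generates i┃          ┃
         ┃Each component monitors┃          ┠
         ┃The process coordinates┃          ┃
         ┃Data processing manages┃          ┃
         ┃The framework handles t┃          ┃
         ┃Error handling maintain┃          ┃
         ┃Data processing monitor┃          ┃
         ┗━━━━━━━━━━━━━━━━━━━━━━━┛          ┃
                                            ┃
                                            ┃
                                            ┃


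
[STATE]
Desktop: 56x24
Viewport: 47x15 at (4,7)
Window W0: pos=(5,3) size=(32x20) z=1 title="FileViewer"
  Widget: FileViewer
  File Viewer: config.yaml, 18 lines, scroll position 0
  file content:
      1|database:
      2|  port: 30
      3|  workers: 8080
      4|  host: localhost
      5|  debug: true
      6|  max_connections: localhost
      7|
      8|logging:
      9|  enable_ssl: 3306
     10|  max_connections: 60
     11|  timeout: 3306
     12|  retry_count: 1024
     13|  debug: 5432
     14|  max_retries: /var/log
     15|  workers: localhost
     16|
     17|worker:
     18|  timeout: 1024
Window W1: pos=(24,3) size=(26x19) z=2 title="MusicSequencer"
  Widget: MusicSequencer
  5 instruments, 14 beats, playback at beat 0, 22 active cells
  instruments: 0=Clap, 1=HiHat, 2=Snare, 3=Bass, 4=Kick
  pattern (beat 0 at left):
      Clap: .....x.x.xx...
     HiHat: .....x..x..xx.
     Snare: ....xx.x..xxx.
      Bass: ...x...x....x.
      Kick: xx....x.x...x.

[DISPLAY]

 ┃  port: 30        ┃  Clap·····█·█·██···    ┃ 
 ┃  workers: 8080   ┃ HiHat·····█··█··██·    ┃ 
 ┃  host: localhost ┃ Snare····██·█··███·    ┃ 
 ┃  debug: true     ┃  Bass···█···█····█·    ┃ 
 ┃  max_connections:┃  Kick██····█·█···█·    ┃ 
 ┃                  ┃                        ┃ 
 ┃logging:          ┃                        ┃ 
 ┃  enable_ssl: 3306┃                        ┃ 
 ┃  max_connections:┃                        ┃ 
 ┃  timeout: 3306   ┃                        ┃ 
 ┃  retry_count: 102┃                        ┃ 
 ┃  debug: 5432     ┃                        ┃ 
 ┃  max_retries: /va┃                        ┃ 
 ┃  workers: localho┃                        ┃ 
 ┃                  ┗━━━━━━━━━━━━━━━━━━━━━━━━┛ 


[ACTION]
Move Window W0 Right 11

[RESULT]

            ┃  port:┃  Clap·····█·█·██···    ┃ 
            ┃  worke┃ HiHat·····█··█··██·    ┃ 
            ┃  host:┃ Snare····██·█··███·    ┃ 
            ┃  debug┃  Bass···█···█····█·    ┃ 
            ┃  max_c┃  Kick██····█·█···█·    ┃ 
            ┃       ┃                        ┃ 
            ┃logging┃                        ┃ 
            ┃  enabl┃                        ┃ 
            ┃  max_c┃                        ┃ 
            ┃  timeo┃                        ┃ 
            ┃  retry┃                        ┃ 
            ┃  debug┃                        ┃ 
            ┃  max_r┃                        ┃ 
            ┃  worke┃                        ┃ 
            ┃       ┗━━━━━━━━━━━━━━━━━━━━━━━━┛ 


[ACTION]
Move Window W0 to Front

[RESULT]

            ┃  port: 30                   █┃ ┃ 
            ┃  workers: 8080              ░┃ ┃ 
            ┃  host: localhost            ░┃ ┃ 
            ┃  debug: true                ░┃ ┃ 
            ┃  max_connections: localhost ░┃ ┃ 
            ┃                             ░┃ ┃ 
            ┃logging:                     ░┃ ┃ 
            ┃  enable_ssl: 3306           ░┃ ┃ 
            ┃  max_connections: 60        ░┃ ┃ 
            ┃  timeout: 3306              ░┃ ┃ 
            ┃  retry_count: 1024          ░┃ ┃ 
            ┃  debug: 5432                ░┃ ┃ 
            ┃  max_retries: /var/log      ░┃ ┃ 
            ┃  workers: localhost         ░┃ ┃ 
            ┃                             ▼┃━┛ 


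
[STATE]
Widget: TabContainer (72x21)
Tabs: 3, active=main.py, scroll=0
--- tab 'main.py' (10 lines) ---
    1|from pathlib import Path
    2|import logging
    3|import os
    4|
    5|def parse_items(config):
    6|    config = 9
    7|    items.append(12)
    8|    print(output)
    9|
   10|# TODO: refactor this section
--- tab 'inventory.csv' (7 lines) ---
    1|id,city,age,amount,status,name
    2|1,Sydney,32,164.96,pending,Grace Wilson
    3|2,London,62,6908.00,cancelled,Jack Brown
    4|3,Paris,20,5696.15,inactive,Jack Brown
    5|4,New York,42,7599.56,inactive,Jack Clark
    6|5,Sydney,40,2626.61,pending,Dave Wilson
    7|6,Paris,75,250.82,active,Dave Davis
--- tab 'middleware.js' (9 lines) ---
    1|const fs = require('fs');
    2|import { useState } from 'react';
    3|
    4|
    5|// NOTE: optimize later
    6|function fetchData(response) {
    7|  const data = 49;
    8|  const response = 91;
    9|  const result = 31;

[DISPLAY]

[main.py]│ inventory.csv │ middleware.js                                
────────────────────────────────────────────────────────────────────────
from pathlib import Path                                                
import logging                                                          
import os                                                               
                                                                        
def parse_items(config):                                                
    config = 9                                                          
    items.append(12)                                                    
    print(output)                                                       
                                                                        
# TODO: refactor this section                                           
                                                                        
                                                                        
                                                                        
                                                                        
                                                                        
                                                                        
                                                                        
                                                                        
                                                                        


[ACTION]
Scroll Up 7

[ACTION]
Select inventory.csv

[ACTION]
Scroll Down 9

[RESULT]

 main.py │[inventory.csv]│ middleware.js                                
────────────────────────────────────────────────────────────────────────
6,Paris,75,250.82,active,Dave Davis                                     
                                                                        
                                                                        
                                                                        
                                                                        
                                                                        
                                                                        
                                                                        
                                                                        
                                                                        
                                                                        
                                                                        
                                                                        
                                                                        
                                                                        
                                                                        
                                                                        
                                                                        
                                                                        


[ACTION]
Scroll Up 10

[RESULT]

 main.py │[inventory.csv]│ middleware.js                                
────────────────────────────────────────────────────────────────────────
id,city,age,amount,status,name                                          
1,Sydney,32,164.96,pending,Grace Wilson                                 
2,London,62,6908.00,cancelled,Jack Brown                                
3,Paris,20,5696.15,inactive,Jack Brown                                  
4,New York,42,7599.56,inactive,Jack Clark                               
5,Sydney,40,2626.61,pending,Dave Wilson                                 
6,Paris,75,250.82,active,Dave Davis                                     
                                                                        
                                                                        
                                                                        
                                                                        
                                                                        
                                                                        
                                                                        
                                                                        
                                                                        
                                                                        
                                                                        
                                                                        


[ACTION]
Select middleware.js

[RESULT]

 main.py │ inventory.csv │[middleware.js]                               
────────────────────────────────────────────────────────────────────────
const fs = require('fs');                                               
import { useState } from 'react';                                       
                                                                        
                                                                        
// NOTE: optimize later                                                 
function fetchData(response) {                                          
  const data = 49;                                                      
  const response = 91;                                                  
  const result = 31;                                                    
                                                                        
                                                                        
                                                                        
                                                                        
                                                                        
                                                                        
                                                                        
                                                                        
                                                                        
                                                                        


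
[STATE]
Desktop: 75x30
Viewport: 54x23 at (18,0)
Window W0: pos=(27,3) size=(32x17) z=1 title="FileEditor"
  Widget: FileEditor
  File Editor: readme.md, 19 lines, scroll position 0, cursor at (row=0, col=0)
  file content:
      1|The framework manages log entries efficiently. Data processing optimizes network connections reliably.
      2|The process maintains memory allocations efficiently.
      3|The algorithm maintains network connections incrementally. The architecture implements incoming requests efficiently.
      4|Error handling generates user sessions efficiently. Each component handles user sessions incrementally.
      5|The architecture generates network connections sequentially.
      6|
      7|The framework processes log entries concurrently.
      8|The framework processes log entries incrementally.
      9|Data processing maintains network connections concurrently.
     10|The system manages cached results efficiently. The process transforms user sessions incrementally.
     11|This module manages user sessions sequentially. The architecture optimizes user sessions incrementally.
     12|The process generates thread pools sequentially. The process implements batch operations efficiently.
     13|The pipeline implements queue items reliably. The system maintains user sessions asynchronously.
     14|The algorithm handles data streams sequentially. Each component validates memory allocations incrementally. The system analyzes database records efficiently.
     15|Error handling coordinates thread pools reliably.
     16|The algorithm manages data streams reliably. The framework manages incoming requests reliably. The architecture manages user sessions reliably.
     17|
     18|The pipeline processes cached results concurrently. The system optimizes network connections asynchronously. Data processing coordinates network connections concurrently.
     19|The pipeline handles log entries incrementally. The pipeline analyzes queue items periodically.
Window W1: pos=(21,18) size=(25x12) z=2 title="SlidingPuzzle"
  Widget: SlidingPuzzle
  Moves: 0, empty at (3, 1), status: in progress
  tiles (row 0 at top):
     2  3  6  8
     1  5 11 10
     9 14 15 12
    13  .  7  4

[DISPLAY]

                                                      
                                                      
                                                      
         ┏━━━━━━━━━━━━━━━━━━━━━━━━━━━━━━┓             
         ┃ FileEditor                   ┃             
         ┠──────────────────────────────┨             
         ┃█he framework manages log ent▲┃             
         ┃The process maintains memory █┃             
         ┃The algorithm maintains netwo░┃             
         ┃Error handling generates user░┃             
         ┃The architecture generates ne░┃             
         ┃                             ░┃             
         ┃The framework processes log e░┃             
         ┃The framework processes log e░┃             
         ┃Data processing maintains net░┃             
         ┃The system manages cached res░┃             
         ┃This module manages user sess░┃             
         ┃The process generates thread ░┃             
   ┏━━━━━━━━━━━━━━━━━━━━━━━┓ments queue▼┃             
   ┃ SlidingPuzzle         ┃━━━━━━━━━━━━┛             
   ┠───────────────────────┨                          
   ┃┌────┬────┬────┬────┐  ┃                          
   ┃│  2 │  3 │  6 │  8 │  ┃                          


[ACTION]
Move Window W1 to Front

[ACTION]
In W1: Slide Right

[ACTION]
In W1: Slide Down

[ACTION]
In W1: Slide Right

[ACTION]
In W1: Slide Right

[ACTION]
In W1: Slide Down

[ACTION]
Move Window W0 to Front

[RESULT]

                                                      
                                                      
                                                      
         ┏━━━━━━━━━━━━━━━━━━━━━━━━━━━━━━┓             
         ┃ FileEditor                   ┃             
         ┠──────────────────────────────┨             
         ┃█he framework manages log ent▲┃             
         ┃The process maintains memory █┃             
         ┃The algorithm maintains netwo░┃             
         ┃Error handling generates user░┃             
         ┃The architecture generates ne░┃             
         ┃                             ░┃             
         ┃The framework processes log e░┃             
         ┃The framework processes log e░┃             
         ┃Data processing maintains net░┃             
         ┃The system manages cached res░┃             
         ┃This module manages user sess░┃             
         ┃The process generates thread ░┃             
   ┏━━━━━┃The pipeline implements queue▼┃             
   ┃ Slid┗━━━━━━━━━━━━━━━━━━━━━━━━━━━━━━┛             
   ┠───────────────────────┨                          
   ┃┌────┬────┬────┬────┐  ┃                          
   ┃│  2 │  3 │  6 │  8 │  ┃                          


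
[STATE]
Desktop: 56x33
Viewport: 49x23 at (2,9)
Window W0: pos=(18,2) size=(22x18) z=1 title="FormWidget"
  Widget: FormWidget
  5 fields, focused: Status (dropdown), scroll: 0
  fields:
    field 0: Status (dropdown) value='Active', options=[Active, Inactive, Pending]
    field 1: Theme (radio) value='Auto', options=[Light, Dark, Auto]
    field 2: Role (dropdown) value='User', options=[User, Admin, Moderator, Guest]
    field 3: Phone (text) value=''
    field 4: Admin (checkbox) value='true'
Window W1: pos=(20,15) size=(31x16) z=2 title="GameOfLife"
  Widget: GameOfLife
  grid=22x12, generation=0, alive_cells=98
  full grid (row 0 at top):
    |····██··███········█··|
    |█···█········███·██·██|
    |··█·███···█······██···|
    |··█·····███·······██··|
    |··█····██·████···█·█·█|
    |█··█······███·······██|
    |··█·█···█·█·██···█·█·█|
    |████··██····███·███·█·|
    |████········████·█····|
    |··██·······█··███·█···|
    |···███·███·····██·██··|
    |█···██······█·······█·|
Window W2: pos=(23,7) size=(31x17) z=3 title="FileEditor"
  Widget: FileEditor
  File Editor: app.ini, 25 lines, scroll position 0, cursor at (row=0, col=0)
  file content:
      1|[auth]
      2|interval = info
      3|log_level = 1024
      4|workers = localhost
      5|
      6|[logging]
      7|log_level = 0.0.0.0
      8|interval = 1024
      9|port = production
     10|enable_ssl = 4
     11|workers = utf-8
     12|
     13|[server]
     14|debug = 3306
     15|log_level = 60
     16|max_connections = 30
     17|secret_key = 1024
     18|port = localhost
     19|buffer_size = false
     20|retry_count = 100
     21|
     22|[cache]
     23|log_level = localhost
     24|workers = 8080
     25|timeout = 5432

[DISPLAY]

                ┃  Ad┠───────────────────────────
                ┃    ┃█auth]                     
                ┃    ┃interval = info            
                ┃    ┃log_level = 1024           
                ┃    ┃workers = localhost        
                ┃    ┃                           
                ┃ ┏━━┃[logging]                  
                ┃ ┃ G┃log_level = 0.0.0.0        
                ┃ ┠──┃interval = 1024            
                ┃ ┃Ge┃port = production          
                ┗━┃··┃enable_ssl = 4             
                  ┃█·┃workers = utf-8            
                  ┃··┃                           
                  ┃··┃[server]                   
                  ┃··┗━━━━━━━━━━━━━━━━━━━━━━━━━━━
                  ┃█··█······███·······██       ┃
                  ┃··█·█···█·█·██···█·█·█       ┃
                  ┃████··██····███·███·█·       ┃
                  ┃████········████·█····       ┃
                  ┃··██·······█··███·█···       ┃
                  ┃···███·███·····██·██··       ┃
                  ┗━━━━━━━━━━━━━━━━━━━━━━━━━━━━━┛
                                                 


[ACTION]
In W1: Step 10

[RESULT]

                ┃  Ad┠───────────────────────────
                ┃    ┃█auth]                     
                ┃    ┃interval = info            
                ┃    ┃log_level = 1024           
                ┃    ┃workers = localhost        
                ┃    ┃                           
                ┃ ┏━━┃[logging]                  
                ┃ ┃ G┃log_level = 0.0.0.0        
                ┃ ┠──┃interval = 1024            
                ┃ ┃Ge┃port = production          
                ┗━┃··┃enable_ssl = 4             
                  ┃··┃workers = utf-8            
                  ┃··┃                           
                  ┃·█┃[server]                   
                  ┃█·┗━━━━━━━━━━━━━━━━━━━━━━━━━━━
                  ┃█·█············█·····█       ┃
                  ┃················██·██·       ┃
                  ┃·██·██···█·······████·       ┃
                  ┃··█████··█········█···       ┃
                  ┃··█·██····█···········       ┃
                  ┃··██··██··█·······██··       ┃
                  ┗━━━━━━━━━━━━━━━━━━━━━━━━━━━━━┛
                                                 


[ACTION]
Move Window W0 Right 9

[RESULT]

                     ┠───────────────────────────
                     ┃█auth]                     
                     ┃interval = info            
                     ┃log_level = 1024           
                     ┃workers = localhost        
                     ┃                           
                  ┏━━┃[logging]                  
                  ┃ G┃log_level = 0.0.0.0        
                  ┠──┃interval = 1024            
                  ┃Ge┃port = production          
                  ┃··┃enable_ssl = 4             
                  ┃··┃workers = utf-8            
                  ┃··┃                           
                  ┃·█┃[server]                   
                  ┃█·┗━━━━━━━━━━━━━━━━━━━━━━━━━━━
                  ┃█·█············█·····█       ┃
                  ┃················██·██·       ┃
                  ┃·██·██···█·······████·       ┃
                  ┃··█████··█········█···       ┃
                  ┃··█·██····█···········       ┃
                  ┃··██··██··█·······██··       ┃
                  ┗━━━━━━━━━━━━━━━━━━━━━━━━━━━━━┛
                                                 
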